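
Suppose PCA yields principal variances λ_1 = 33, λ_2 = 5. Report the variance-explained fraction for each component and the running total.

Step 1 — total variance = trace(Sigma) = Σ λ_i = 33 + 5 = 38.

Step 2 — fraction explained by component i = λ_i / Σ λ:
  PC1: 33/38 = 0.8684
  PC2: 5/38 = 0.1316

Step 3 — cumulative fraction after k components = (λ_1 + ... + λ_k) / Σ λ:
  k = 1: 33/38 = 0.8684
  k = 2: (33 + 5)/38 = 38/38 = 1

Summary (fraction, with percent):

explained: PC1 0.8684 (86.84%), PC2 0.1316 (13.16%);  cumulative: 0.8684, 1


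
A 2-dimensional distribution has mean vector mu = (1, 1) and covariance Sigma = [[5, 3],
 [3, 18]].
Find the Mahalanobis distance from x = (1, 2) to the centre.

Step 1 — centre the observation: (x - mu) = (0, 1).

Step 2 — invert Sigma. det(Sigma) = 5·18 - (3)² = 81.
  Sigma^{-1} = (1/det) · [[d, -b], [-b, a]] = [[0.2222, -0.037],
 [-0.037, 0.0617]].

Step 3 — form the quadratic (x - mu)^T · Sigma^{-1} · (x - mu):
  Sigma^{-1} · (x - mu) = (-0.037, 0.0617).
  (x - mu)^T · [Sigma^{-1} · (x - mu)] = (0)·(-0.037) + (1)·(0.0617) = 0.0617.

Step 4 — take square root: d = √(0.0617) ≈ 0.2485.

d(x, mu) = √(0.0617) ≈ 0.2485


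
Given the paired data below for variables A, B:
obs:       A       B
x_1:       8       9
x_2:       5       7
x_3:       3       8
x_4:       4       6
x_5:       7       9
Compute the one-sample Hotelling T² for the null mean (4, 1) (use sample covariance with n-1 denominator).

Step 1 — sample mean vector:
  mean(A) = (8 + 5 + 3 + 4 + 7) / 5 = 27/5 = 5.4
  mean(B) = (9 + 7 + 8 + 6 + 9) / 5 = 39/5 = 7.8
  x̄ = (5.4, 7.8),  deviation x̄ - mu_0 = (5.4, 7.8) - (4, 1) = (1.4, 6.8).

Step 2 — sample covariance matrix, S[i,j] = (1/(n-1)) · Σ_k (x_{k,i} - mean_i) · (x_{k,j} - mean_j), divisor n-1 = 4:
  S[A,A] = ((2.6)·(2.6) + (-0.4)·(-0.4) + (-2.4)·(-2.4) + (-1.4)·(-1.4) + (1.6)·(1.6)) / 4 = 17.2/4 = 4.3
  S[A,B] = ((2.6)·(1.2) + (-0.4)·(-0.8) + (-2.4)·(0.2) + (-1.4)·(-1.8) + (1.6)·(1.2)) / 4 = 7.4/4 = 1.85
  S[B,B] = ((1.2)·(1.2) + (-0.8)·(-0.8) + (0.2)·(0.2) + (-1.8)·(-1.8) + (1.2)·(1.2)) / 4 = 6.8/4 = 1.7
  S = [[4.3, 1.85],
 [1.85, 1.7]].

Step 3 — invert S. det(S) = 4.3·1.7 - (1.85)² = 3.8875.
  S^{-1} = (1/det) · [[d, -b], [-b, a]] = [[0.4373, -0.4759],
 [-0.4759, 1.1061]].

Step 4 — quadratic form (x̄ - mu_0)^T · S^{-1} · (x̄ - mu_0):
  S^{-1} · (x̄ - mu_0) = (-2.6238, 6.8553),
  (x̄ - mu_0)^T · [...] = (1.4)·(-2.6238) + (6.8)·(6.8553) = 42.9428.

Step 5 — scale by n: T² = 5 · 42.9428 = 214.7138.

T² ≈ 214.7138


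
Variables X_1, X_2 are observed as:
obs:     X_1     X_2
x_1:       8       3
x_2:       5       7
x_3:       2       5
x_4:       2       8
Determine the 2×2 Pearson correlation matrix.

Step 1 — column means:
  mean(X_1) = (8 + 5 + 2 + 2) / 4 = 17/4 = 4.25
  mean(X_2) = (3 + 7 + 5 + 8) / 4 = 23/4 = 5.75

Step 2 — sample variances and covariances s[i,j] = (1/(n-1)) · Σ_k (x_{k,i} - mean_i) · (x_{k,j} - mean_j), with n-1 = 3:
  s[X_1,X_1] = ((3.75)·(3.75) + (0.75)·(0.75) + (-2.25)·(-2.25) + (-2.25)·(-2.25)) / 3 = 24.75/3 = 8.25
  s[X_1,X_2] = ((3.75)·(-2.75) + (0.75)·(1.25) + (-2.25)·(-0.75) + (-2.25)·(2.25)) / 3 = -12.75/3 = -4.25
  s[X_2,X_2] = ((-2.75)·(-2.75) + (1.25)·(1.25) + (-0.75)·(-0.75) + (2.25)·(2.25)) / 3 = 14.75/3 = 4.9167
  Sample standard deviations s_i = √(s[i,i]):
  s(X_1) = √(8.25) = 2.8723
  s(X_2) = √(4.9167) = 2.2174

Step 3 — r_{ij} = s_{ij} / (s_i · s_j):
  r[X_1,X_1] = 1 (diagonal).
  r[X_1,X_2] = -4.25 / (2.8723 · 2.2174) = -4.25 / 6.3689 = -0.6673
  r[X_2,X_2] = 1 (diagonal).

R is symmetric with unit diagonal. Assembling:

R = [[1, -0.6673],
 [-0.6673, 1]]


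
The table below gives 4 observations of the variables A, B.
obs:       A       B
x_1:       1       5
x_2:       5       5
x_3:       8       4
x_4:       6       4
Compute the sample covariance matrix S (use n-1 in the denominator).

Step 1 — column means:
  mean(A) = (1 + 5 + 8 + 6) / 4 = 20/4 = 5
  mean(B) = (5 + 5 + 4 + 4) / 4 = 18/4 = 4.5

Step 2 — sample covariance S[i,j] = (1/(n-1)) · Σ_k (x_{k,i} - mean_i) · (x_{k,j} - mean_j), with n-1 = 3.
  S[A,A] = ((-4)·(-4) + (0)·(0) + (3)·(3) + (1)·(1)) / 3 = 26/3 = 8.6667
  S[A,B] = ((-4)·(0.5) + (0)·(0.5) + (3)·(-0.5) + (1)·(-0.5)) / 3 = -4/3 = -1.3333
  S[B,B] = ((0.5)·(0.5) + (0.5)·(0.5) + (-0.5)·(-0.5) + (-0.5)·(-0.5)) / 3 = 1/3 = 0.3333

S is symmetric (S[j,i] = S[i,j]). Assembling:

S = [[8.6667, -1.3333],
 [-1.3333, 0.3333]]


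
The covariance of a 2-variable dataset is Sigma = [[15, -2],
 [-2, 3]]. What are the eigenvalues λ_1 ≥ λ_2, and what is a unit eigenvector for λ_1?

Step 1 — characteristic polynomial of 2×2 Sigma:
  det(Sigma - λI) = λ² - trace · λ + det = 0.
  trace = 15 + 3 = 18, det = 15·3 - (-2)² = 41.
Step 2 — discriminant:
  Δ = trace² - 4·det = 324 - 164 = 160.
Step 3 — eigenvalues:
  λ = (trace ± √Δ)/2 = (18 ± 12.6491)/2,
  λ_1 = 15.3246,  λ_2 = 2.6754.

Step 4 — unit eigenvector for λ_1: solve (Sigma - λ_1 I)v = 0. First row:
  (15 - 15.3246)·v_x + (-2)·v_y = 0, i.e. (-0.3246)·v_x + (-2)·v_y = 0,
  so v ∝ (b, λ_1 - a) = (-2, 0.3246); multiply by -1 so the first entry is positive: u = (2, -0.3246).
  ||u|| = √((2)² + (-0.3246)²) = √(4.1053) ≈ 2.0262,
  v_1 = u/||u|| ≈ (0.9871, -0.1602) (||v_1|| = 1).

λ_1 = 15.3246,  λ_2 = 2.6754;  v_1 ≈ (0.9871, -0.1602)


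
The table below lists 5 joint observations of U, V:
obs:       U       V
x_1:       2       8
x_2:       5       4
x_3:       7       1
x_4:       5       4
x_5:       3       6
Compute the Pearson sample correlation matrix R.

Step 1 — column means:
  mean(U) = (2 + 5 + 7 + 5 + 3) / 5 = 22/5 = 4.4
  mean(V) = (8 + 4 + 1 + 4 + 6) / 5 = 23/5 = 4.6

Step 2 — sample variances and covariances s[i,j] = (1/(n-1)) · Σ_k (x_{k,i} - mean_i) · (x_{k,j} - mean_j), with n-1 = 4:
  s[U,U] = ((-2.4)·(-2.4) + (0.6)·(0.6) + (2.6)·(2.6) + (0.6)·(0.6) + (-1.4)·(-1.4)) / 4 = 15.2/4 = 3.8
  s[U,V] = ((-2.4)·(3.4) + (0.6)·(-0.6) + (2.6)·(-3.6) + (0.6)·(-0.6) + (-1.4)·(1.4)) / 4 = -20.2/4 = -5.05
  s[V,V] = ((3.4)·(3.4) + (-0.6)·(-0.6) + (-3.6)·(-3.6) + (-0.6)·(-0.6) + (1.4)·(1.4)) / 4 = 27.2/4 = 6.8
  Sample standard deviations s_i = √(s[i,i]):
  s(U) = √(3.8) = 1.9494
  s(V) = √(6.8) = 2.6077

Step 3 — r_{ij} = s_{ij} / (s_i · s_j):
  r[U,U] = 1 (diagonal).
  r[U,V] = -5.05 / (1.9494 · 2.6077) = -5.05 / 5.0833 = -0.9934
  r[V,V] = 1 (diagonal).

R is symmetric with unit diagonal. Assembling:

R = [[1, -0.9934],
 [-0.9934, 1]]


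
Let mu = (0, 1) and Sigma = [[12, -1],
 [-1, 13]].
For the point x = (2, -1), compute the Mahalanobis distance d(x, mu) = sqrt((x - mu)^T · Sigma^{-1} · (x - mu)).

Step 1 — centre the observation: (x - mu) = (2, -2).

Step 2 — invert Sigma. det(Sigma) = 12·13 - (-1)² = 155.
  Sigma^{-1} = (1/det) · [[d, -b], [-b, a]] = [[0.0839, 0.0065],
 [0.0065, 0.0774]].

Step 3 — form the quadratic (x - mu)^T · Sigma^{-1} · (x - mu):
  Sigma^{-1} · (x - mu) = (0.1548, -0.1419).
  (x - mu)^T · [Sigma^{-1} · (x - mu)] = (2)·(0.1548) + (-2)·(-0.1419) = 0.5935.

Step 4 — take square root: d = √(0.5935) ≈ 0.7704.

d(x, mu) = √(0.5935) ≈ 0.7704


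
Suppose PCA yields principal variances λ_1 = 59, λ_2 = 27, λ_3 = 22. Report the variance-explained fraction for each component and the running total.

Step 1 — total variance = trace(Sigma) = Σ λ_i = 59 + 27 + 22 = 108.

Step 2 — fraction explained by component i = λ_i / Σ λ:
  PC1: 59/108 = 0.5463
  PC2: 27/108 = 0.25
  PC3: 22/108 = 0.2037

Step 3 — cumulative fraction after k components = (λ_1 + ... + λ_k) / Σ λ:
  k = 1: 59/108 = 0.5463
  k = 2: (59 + 27)/108 = 86/108 = 0.7963
  k = 3: (59 + 27 + 22)/108 = 108/108 = 1

Summary (fraction, with percent):

explained: PC1 0.5463 (54.63%), PC2 0.25 (25%), PC3 0.2037 (20.37%);  cumulative: 0.5463, 0.7963, 1


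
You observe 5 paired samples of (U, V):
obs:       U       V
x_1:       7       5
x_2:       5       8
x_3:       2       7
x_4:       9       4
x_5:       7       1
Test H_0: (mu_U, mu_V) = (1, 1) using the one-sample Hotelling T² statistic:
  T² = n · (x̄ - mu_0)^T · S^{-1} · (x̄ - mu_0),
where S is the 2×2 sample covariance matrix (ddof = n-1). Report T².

Step 1 — sample mean vector:
  mean(U) = (7 + 5 + 2 + 9 + 7) / 5 = 30/5 = 6
  mean(V) = (5 + 8 + 7 + 4 + 1) / 5 = 25/5 = 5
  x̄ = (6, 5),  deviation x̄ - mu_0 = (6, 5) - (1, 1) = (5, 4).

Step 2 — sample covariance matrix, S[i,j] = (1/(n-1)) · Σ_k (x_{k,i} - mean_i) · (x_{k,j} - mean_j), divisor n-1 = 4:
  S[U,U] = ((1)·(1) + (-1)·(-1) + (-4)·(-4) + (3)·(3) + (1)·(1)) / 4 = 28/4 = 7
  S[U,V] = ((1)·(0) + (-1)·(3) + (-4)·(2) + (3)·(-1) + (1)·(-4)) / 4 = -18/4 = -4.5
  S[V,V] = ((0)·(0) + (3)·(3) + (2)·(2) + (-1)·(-1) + (-4)·(-4)) / 4 = 30/4 = 7.5
  S = [[7, -4.5],
 [-4.5, 7.5]].

Step 3 — invert S. det(S) = 7·7.5 - (-4.5)² = 32.25.
  S^{-1} = (1/det) · [[d, -b], [-b, a]] = [[0.2326, 0.1395],
 [0.1395, 0.2171]].

Step 4 — quadratic form (x̄ - mu_0)^T · S^{-1} · (x̄ - mu_0):
  S^{-1} · (x̄ - mu_0) = (1.7209, 1.5659),
  (x̄ - mu_0)^T · [...] = (5)·(1.7209) + (4)·(1.5659) = 14.8682.

Step 5 — scale by n: T² = 5 · 14.8682 = 74.3411.

T² ≈ 74.3411


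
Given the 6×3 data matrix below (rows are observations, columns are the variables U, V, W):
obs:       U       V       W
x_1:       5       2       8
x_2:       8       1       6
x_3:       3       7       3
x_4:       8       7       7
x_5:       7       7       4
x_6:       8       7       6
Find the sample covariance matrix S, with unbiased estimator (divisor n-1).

Step 1 — column means:
  mean(U) = (5 + 8 + 3 + 8 + 7 + 8) / 6 = 39/6 = 6.5
  mean(V) = (2 + 1 + 7 + 7 + 7 + 7) / 6 = 31/6 = 5.1667
  mean(W) = (8 + 6 + 3 + 7 + 4 + 6) / 6 = 34/6 = 5.6667

Step 2 — sample covariance S[i,j] = (1/(n-1)) · Σ_k (x_{k,i} - mean_i) · (x_{k,j} - mean_j), with n-1 = 5.
  S[U,U] = ((-1.5)·(-1.5) + (1.5)·(1.5) + (-3.5)·(-3.5) + (1.5)·(1.5) + (0.5)·(0.5) + (1.5)·(1.5)) / 5 = 21.5/5 = 4.3
  S[U,V] = ((-1.5)·(-3.1667) + (1.5)·(-4.1667) + (-3.5)·(1.8333) + (1.5)·(1.8333) + (0.5)·(1.8333) + (1.5)·(1.8333)) / 5 = -1.5/5 = -0.3
  S[U,W] = ((-1.5)·(2.3333) + (1.5)·(0.3333) + (-3.5)·(-2.6667) + (1.5)·(1.3333) + (0.5)·(-1.6667) + (1.5)·(0.3333)) / 5 = 8/5 = 1.6
  S[V,V] = ((-3.1667)·(-3.1667) + (-4.1667)·(-4.1667) + (1.8333)·(1.8333) + (1.8333)·(1.8333) + (1.8333)·(1.8333) + (1.8333)·(1.8333)) / 5 = 40.8333/5 = 8.1667
  S[V,W] = ((-3.1667)·(2.3333) + (-4.1667)·(0.3333) + (1.8333)·(-2.6667) + (1.8333)·(1.3333) + (1.8333)·(-1.6667) + (1.8333)·(0.3333)) / 5 = -13.6667/5 = -2.7333
  S[W,W] = ((2.3333)·(2.3333) + (0.3333)·(0.3333) + (-2.6667)·(-2.6667) + (1.3333)·(1.3333) + (-1.6667)·(-1.6667) + (0.3333)·(0.3333)) / 5 = 17.3333/5 = 3.4667

S is symmetric (S[j,i] = S[i,j]). Assembling:

S = [[4.3, -0.3, 1.6],
 [-0.3, 8.1667, -2.7333],
 [1.6, -2.7333, 3.4667]]


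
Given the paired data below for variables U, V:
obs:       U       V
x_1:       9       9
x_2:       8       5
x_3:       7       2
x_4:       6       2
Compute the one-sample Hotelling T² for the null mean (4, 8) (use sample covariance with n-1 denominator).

Step 1 — sample mean vector:
  mean(U) = (9 + 8 + 7 + 6) / 4 = 30/4 = 7.5
  mean(V) = (9 + 5 + 2 + 2) / 4 = 18/4 = 4.5
  x̄ = (7.5, 4.5),  deviation x̄ - mu_0 = (7.5, 4.5) - (4, 8) = (3.5, -3.5).

Step 2 — sample covariance matrix, S[i,j] = (1/(n-1)) · Σ_k (x_{k,i} - mean_i) · (x_{k,j} - mean_j), divisor n-1 = 3:
  S[U,U] = ((1.5)·(1.5) + (0.5)·(0.5) + (-0.5)·(-0.5) + (-1.5)·(-1.5)) / 3 = 5/3 = 1.6667
  S[U,V] = ((1.5)·(4.5) + (0.5)·(0.5) + (-0.5)·(-2.5) + (-1.5)·(-2.5)) / 3 = 12/3 = 4
  S[V,V] = ((4.5)·(4.5) + (0.5)·(0.5) + (-2.5)·(-2.5) + (-2.5)·(-2.5)) / 3 = 33/3 = 11
  S = [[1.6667, 4],
 [4, 11]].

Step 3 — invert S. det(S) = 1.6667·11 - (4)² = 2.3333.
  S^{-1} = (1/det) · [[d, -b], [-b, a]] = [[4.7143, -1.7143],
 [-1.7143, 0.7143]].

Step 4 — quadratic form (x̄ - mu_0)^T · S^{-1} · (x̄ - mu_0):
  S^{-1} · (x̄ - mu_0) = (22.5, -8.5),
  (x̄ - mu_0)^T · [...] = (3.5)·(22.5) + (-3.5)·(-8.5) = 108.5.

Step 5 — scale by n: T² = 4 · 108.5 = 434.

T² ≈ 434


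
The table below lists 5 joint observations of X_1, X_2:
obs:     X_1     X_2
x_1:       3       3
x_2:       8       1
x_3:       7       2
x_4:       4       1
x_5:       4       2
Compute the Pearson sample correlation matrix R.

Step 1 — column means:
  mean(X_1) = (3 + 8 + 7 + 4 + 4) / 5 = 26/5 = 5.2
  mean(X_2) = (3 + 1 + 2 + 1 + 2) / 5 = 9/5 = 1.8

Step 2 — sample variances and covariances s[i,j] = (1/(n-1)) · Σ_k (x_{k,i} - mean_i) · (x_{k,j} - mean_j), with n-1 = 4:
  s[X_1,X_1] = ((-2.2)·(-2.2) + (2.8)·(2.8) + (1.8)·(1.8) + (-1.2)·(-1.2) + (-1.2)·(-1.2)) / 4 = 18.8/4 = 4.7
  s[X_1,X_2] = ((-2.2)·(1.2) + (2.8)·(-0.8) + (1.8)·(0.2) + (-1.2)·(-0.8) + (-1.2)·(0.2)) / 4 = -3.8/4 = -0.95
  s[X_2,X_2] = ((1.2)·(1.2) + (-0.8)·(-0.8) + (0.2)·(0.2) + (-0.8)·(-0.8) + (0.2)·(0.2)) / 4 = 2.8/4 = 0.7
  Sample standard deviations s_i = √(s[i,i]):
  s(X_1) = √(4.7) = 2.1679
  s(X_2) = √(0.7) = 0.8367

Step 3 — r_{ij} = s_{ij} / (s_i · s_j):
  r[X_1,X_1] = 1 (diagonal).
  r[X_1,X_2] = -0.95 / (2.1679 · 0.8367) = -0.95 / 1.8138 = -0.5238
  r[X_2,X_2] = 1 (diagonal).

R is symmetric with unit diagonal. Assembling:

R = [[1, -0.5238],
 [-0.5238, 1]]


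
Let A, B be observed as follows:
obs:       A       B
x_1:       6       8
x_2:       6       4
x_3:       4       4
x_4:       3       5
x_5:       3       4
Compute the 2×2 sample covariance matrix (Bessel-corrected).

Step 1 — column means:
  mean(A) = (6 + 6 + 4 + 3 + 3) / 5 = 22/5 = 4.4
  mean(B) = (8 + 4 + 4 + 5 + 4) / 5 = 25/5 = 5

Step 2 — sample covariance S[i,j] = (1/(n-1)) · Σ_k (x_{k,i} - mean_i) · (x_{k,j} - mean_j), with n-1 = 4.
  S[A,A] = ((1.6)·(1.6) + (1.6)·(1.6) + (-0.4)·(-0.4) + (-1.4)·(-1.4) + (-1.4)·(-1.4)) / 4 = 9.2/4 = 2.3
  S[A,B] = ((1.6)·(3) + (1.6)·(-1) + (-0.4)·(-1) + (-1.4)·(0) + (-1.4)·(-1)) / 4 = 5/4 = 1.25
  S[B,B] = ((3)·(3) + (-1)·(-1) + (-1)·(-1) + (0)·(0) + (-1)·(-1)) / 4 = 12/4 = 3

S is symmetric (S[j,i] = S[i,j]). Assembling:

S = [[2.3, 1.25],
 [1.25, 3]]


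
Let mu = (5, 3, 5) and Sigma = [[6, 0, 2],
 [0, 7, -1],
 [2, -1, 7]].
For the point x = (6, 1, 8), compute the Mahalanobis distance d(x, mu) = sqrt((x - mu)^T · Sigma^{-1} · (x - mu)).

Step 1 — centre the observation: (x - mu) = (1, -2, 3).

Step 2 — invert Sigma (cofactor / det for 3×3, or solve directly):
  Sigma^{-1} = [[0.1846, -0.0077, -0.0538],
 [-0.0077, 0.1462, 0.0231],
 [-0.0538, 0.0231, 0.1615]].

Step 3 — form the quadratic (x - mu)^T · Sigma^{-1} · (x - mu):
  Sigma^{-1} · (x - mu) = (0.0385, -0.2308, 0.3846).
  (x - mu)^T · [Sigma^{-1} · (x - mu)] = (1)·(0.0385) + (-2)·(-0.2308) + (3)·(0.3846) = 1.6538.

Step 4 — take square root: d = √(1.6538) ≈ 1.286.

d(x, mu) = √(1.6538) ≈ 1.286


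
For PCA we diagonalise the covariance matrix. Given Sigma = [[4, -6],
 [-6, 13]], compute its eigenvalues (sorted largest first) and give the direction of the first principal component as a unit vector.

Step 1 — characteristic polynomial of 2×2 Sigma:
  det(Sigma - λI) = λ² - trace · λ + det = 0.
  trace = 4 + 13 = 17, det = 4·13 - (-6)² = 16.
Step 2 — discriminant:
  Δ = trace² - 4·det = 289 - 64 = 225.
Step 3 — eigenvalues:
  λ = (trace ± √Δ)/2 = (17 ± 15)/2,
  λ_1 = 16,  λ_2 = 1.

Step 4 — unit eigenvector for λ_1: solve (Sigma - λ_1 I)v = 0. First row:
  (4 - 16)·v_x + (-6)·v_y = 0, i.e. (-12)·v_x + (-6)·v_y = 0,
  so v ∝ (b, λ_1 - a) = (-6, 12); multiply by -1 so the first entry is positive: u = (6, -12).
  ||u|| = √((6)² + (-12)²) = √(180) ≈ 13.4164,
  v_1 = u/||u|| ≈ (0.4472, -0.8944) (||v_1|| = 1).

λ_1 = 16,  λ_2 = 1;  v_1 ≈ (0.4472, -0.8944)


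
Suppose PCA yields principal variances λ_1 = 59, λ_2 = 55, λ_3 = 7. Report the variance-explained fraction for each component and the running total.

Step 1 — total variance = trace(Sigma) = Σ λ_i = 59 + 55 + 7 = 121.

Step 2 — fraction explained by component i = λ_i / Σ λ:
  PC1: 59/121 = 0.4876
  PC2: 55/121 = 0.4545
  PC3: 7/121 = 0.0579

Step 3 — cumulative fraction after k components = (λ_1 + ... + λ_k) / Σ λ:
  k = 1: 59/121 = 0.4876
  k = 2: (59 + 55)/121 = 114/121 = 0.9421
  k = 3: (59 + 55 + 7)/121 = 121/121 = 1

Summary (fraction, with percent):

explained: PC1 0.4876 (48.76%), PC2 0.4545 (45.45%), PC3 0.0579 (5.79%);  cumulative: 0.4876, 0.9421, 1


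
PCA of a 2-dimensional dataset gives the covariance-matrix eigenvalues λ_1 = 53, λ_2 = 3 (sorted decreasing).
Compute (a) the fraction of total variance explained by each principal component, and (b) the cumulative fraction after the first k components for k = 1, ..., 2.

Step 1 — total variance = trace(Sigma) = Σ λ_i = 53 + 3 = 56.

Step 2 — fraction explained by component i = λ_i / Σ λ:
  PC1: 53/56 = 0.9464
  PC2: 3/56 = 0.0536

Step 3 — cumulative fraction after k components = (λ_1 + ... + λ_k) / Σ λ:
  k = 1: 53/56 = 0.9464
  k = 2: (53 + 3)/56 = 56/56 = 1

Summary (fraction, with percent):

explained: PC1 0.9464 (94.64%), PC2 0.0536 (5.36%);  cumulative: 0.9464, 1


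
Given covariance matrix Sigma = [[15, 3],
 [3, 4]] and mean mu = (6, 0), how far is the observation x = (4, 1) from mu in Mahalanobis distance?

Step 1 — centre the observation: (x - mu) = (-2, 1).

Step 2 — invert Sigma. det(Sigma) = 15·4 - (3)² = 51.
  Sigma^{-1} = (1/det) · [[d, -b], [-b, a]] = [[0.0784, -0.0588],
 [-0.0588, 0.2941]].

Step 3 — form the quadratic (x - mu)^T · Sigma^{-1} · (x - mu):
  Sigma^{-1} · (x - mu) = (-0.2157, 0.4118).
  (x - mu)^T · [Sigma^{-1} · (x - mu)] = (-2)·(-0.2157) + (1)·(0.4118) = 0.8431.

Step 4 — take square root: d = √(0.8431) ≈ 0.9182.

d(x, mu) = √(0.8431) ≈ 0.9182


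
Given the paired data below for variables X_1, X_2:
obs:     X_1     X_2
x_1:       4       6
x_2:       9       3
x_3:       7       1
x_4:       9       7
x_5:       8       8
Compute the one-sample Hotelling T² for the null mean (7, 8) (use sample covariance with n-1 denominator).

Step 1 — sample mean vector:
  mean(X_1) = (4 + 9 + 7 + 9 + 8) / 5 = 37/5 = 7.4
  mean(X_2) = (6 + 3 + 1 + 7 + 8) / 5 = 25/5 = 5
  x̄ = (7.4, 5),  deviation x̄ - mu_0 = (7.4, 5) - (7, 8) = (0.4, -3).

Step 2 — sample covariance matrix, S[i,j] = (1/(n-1)) · Σ_k (x_{k,i} - mean_i) · (x_{k,j} - mean_j), divisor n-1 = 4:
  S[X_1,X_1] = ((-3.4)·(-3.4) + (1.6)·(1.6) + (-0.4)·(-0.4) + (1.6)·(1.6) + (0.6)·(0.6)) / 4 = 17.2/4 = 4.3
  S[X_1,X_2] = ((-3.4)·(1) + (1.6)·(-2) + (-0.4)·(-4) + (1.6)·(2) + (0.6)·(3)) / 4 = 0/4 = 0
  S[X_2,X_2] = ((1)·(1) + (-2)·(-2) + (-4)·(-4) + (2)·(2) + (3)·(3)) / 4 = 34/4 = 8.5
  S = [[4.3, 0],
 [0, 8.5]].

Step 3 — invert S. det(S) = 4.3·8.5 - (0)² = 36.55.
  S^{-1} = (1/det) · [[d, -b], [-b, a]] = [[0.2326, 0],
 [0, 0.1176]].

Step 4 — quadratic form (x̄ - mu_0)^T · S^{-1} · (x̄ - mu_0):
  S^{-1} · (x̄ - mu_0) = (0.093, -0.3529),
  (x̄ - mu_0)^T · [...] = (0.4)·(0.093) + (-3)·(-0.3529) = 1.096.

Step 5 — scale by n: T² = 5 · 1.096 = 5.4802.

T² ≈ 5.4802


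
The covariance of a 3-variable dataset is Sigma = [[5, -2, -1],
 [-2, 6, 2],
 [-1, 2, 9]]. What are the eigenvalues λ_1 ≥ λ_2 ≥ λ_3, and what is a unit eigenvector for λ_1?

Step 1 — characteristic polynomial p(λ) = det(λI - Sigma) = λ³ - tr·λ² + c_1·λ - det, where tr = trace, c_1 = sum of the principal 2×2 minors, det = det(Sigma):
  tr = 5 + 6 + 9 = 20,
  c_1 = (5·6 - (-2)²) + (5·9 - (-1)²) + (6·9 - (2)²) = 26 + 44 + 50 = 120,
  det = 5·(6·9 - (2)²) - (-2)·((-2)·9 - (2)·(-1)) + (-1)·((-2)·(2) - 6·(-1)) = 5·(50) - (-2)·(-16) + (-1)·(2) = 216.
  So p(λ) = λ³ - 20λ² + 120λ - 216.
Step 2 — look for an integer root (rational root theorem: any rational root is an integer divisor of 216). Testing λ = 6:
  p(6) = 216 - 720 + 720 - 216 = 0  ✓
  Dividing out (λ - 6): p(λ) = (λ - 6)(λ² - 14λ + 36).
Step 3 — remaining eigenvalues from the quadratic λ² - 14λ + 36 = 0:
  Δ = 14² - 4·36 = 196 - 144 = 52,  λ = (14 ± √52)/2 = (14 ± 7.2111)/2 ≈ 10.6056 or 3.3944.
  Sorted: λ_1 = 10.6056,  λ_2 = 6,  λ_3 = 3.3944  (check: sum = 20 = tr ✓).

Step 4 — unit eigenvector for λ_1 ≈ 10.6056: v spans the null space of (Sigma - λ_1 I), whose rows are
  r_1 = (-5.6056, -2, -1),  r_2 = (-2, -4.6056, 2),  r_3 = (-1, 2, -1.6056).
  v is orthogonal to every row, so take v ∝ r_1 × r_2 = ((-2)·(2) - (-1)·(-4.6056), (-1)·(-2) - (-5.6056)·(2), (-5.6056)·(-4.6056) - (-2)·(-2)) ≈ (-8.6056, 13.2111, 21.8167).
  Rescale (multiply by -1 so the first nonzero entry is positive): u = (8.6056, -13.2111, -21.8167).
  ||u|| = √((8.6056)² + (-13.2111)² + (-21.8167)²) = √(724.5551) ≈ 26.9176,  v_1 = u/||u|| ≈ (0.3197, -0.4908, -0.8105) (||v_1|| = 1).

λ_1 = 10.6056,  λ_2 = 6,  λ_3 = 3.3944;  v_1 ≈ (0.3197, -0.4908, -0.8105)


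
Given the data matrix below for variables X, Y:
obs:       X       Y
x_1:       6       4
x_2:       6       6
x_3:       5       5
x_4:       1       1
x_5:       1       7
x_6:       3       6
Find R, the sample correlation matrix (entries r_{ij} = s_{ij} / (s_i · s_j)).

Step 1 — column means:
  mean(X) = (6 + 6 + 5 + 1 + 1 + 3) / 6 = 22/6 = 3.6667
  mean(Y) = (4 + 6 + 5 + 1 + 7 + 6) / 6 = 29/6 = 4.8333

Step 2 — sample variances and covariances s[i,j] = (1/(n-1)) · Σ_k (x_{k,i} - mean_i) · (x_{k,j} - mean_j), with n-1 = 5:
  s[X,X] = ((2.3333)·(2.3333) + (2.3333)·(2.3333) + (1.3333)·(1.3333) + (-2.6667)·(-2.6667) + (-2.6667)·(-2.6667) + (-0.6667)·(-0.6667)) / 5 = 27.3333/5 = 5.4667
  s[X,Y] = ((2.3333)·(-0.8333) + (2.3333)·(1.1667) + (1.3333)·(0.1667) + (-2.6667)·(-3.8333) + (-2.6667)·(2.1667) + (-0.6667)·(1.1667)) / 5 = 4.6667/5 = 0.9333
  s[Y,Y] = ((-0.8333)·(-0.8333) + (1.1667)·(1.1667) + (0.1667)·(0.1667) + (-3.8333)·(-3.8333) + (2.1667)·(2.1667) + (1.1667)·(1.1667)) / 5 = 22.8333/5 = 4.5667
  Sample standard deviations s_i = √(s[i,i]):
  s(X) = √(5.4667) = 2.3381
  s(Y) = √(4.5667) = 2.137

Step 3 — r_{ij} = s_{ij} / (s_i · s_j):
  r[X,X] = 1 (diagonal).
  r[X,Y] = 0.9333 / (2.3381 · 2.137) = 0.9333 / 4.9964 = 0.1868
  r[Y,Y] = 1 (diagonal).

R is symmetric with unit diagonal. Assembling:

R = [[1, 0.1868],
 [0.1868, 1]]


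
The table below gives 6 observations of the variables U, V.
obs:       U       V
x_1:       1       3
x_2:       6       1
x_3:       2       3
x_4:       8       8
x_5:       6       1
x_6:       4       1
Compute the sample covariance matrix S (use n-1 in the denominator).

Step 1 — column means:
  mean(U) = (1 + 6 + 2 + 8 + 6 + 4) / 6 = 27/6 = 4.5
  mean(V) = (3 + 1 + 3 + 8 + 1 + 1) / 6 = 17/6 = 2.8333

Step 2 — sample covariance S[i,j] = (1/(n-1)) · Σ_k (x_{k,i} - mean_i) · (x_{k,j} - mean_j), with n-1 = 5.
  S[U,U] = ((-3.5)·(-3.5) + (1.5)·(1.5) + (-2.5)·(-2.5) + (3.5)·(3.5) + (1.5)·(1.5) + (-0.5)·(-0.5)) / 5 = 35.5/5 = 7.1
  S[U,V] = ((-3.5)·(0.1667) + (1.5)·(-1.8333) + (-2.5)·(0.1667) + (3.5)·(5.1667) + (1.5)·(-1.8333) + (-0.5)·(-1.8333)) / 5 = 12.5/5 = 2.5
  S[V,V] = ((0.1667)·(0.1667) + (-1.8333)·(-1.8333) + (0.1667)·(0.1667) + (5.1667)·(5.1667) + (-1.8333)·(-1.8333) + (-1.8333)·(-1.8333)) / 5 = 36.8333/5 = 7.3667

S is symmetric (S[j,i] = S[i,j]). Assembling:

S = [[7.1, 2.5],
 [2.5, 7.3667]]


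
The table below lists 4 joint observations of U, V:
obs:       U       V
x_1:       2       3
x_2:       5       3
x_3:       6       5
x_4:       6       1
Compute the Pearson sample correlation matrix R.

Step 1 — column means:
  mean(U) = (2 + 5 + 6 + 6) / 4 = 19/4 = 4.75
  mean(V) = (3 + 3 + 5 + 1) / 4 = 12/4 = 3

Step 2 — sample variances and covariances s[i,j] = (1/(n-1)) · Σ_k (x_{k,i} - mean_i) · (x_{k,j} - mean_j), with n-1 = 3:
  s[U,U] = ((-2.75)·(-2.75) + (0.25)·(0.25) + (1.25)·(1.25) + (1.25)·(1.25)) / 3 = 10.75/3 = 3.5833
  s[U,V] = ((-2.75)·(0) + (0.25)·(0) + (1.25)·(2) + (1.25)·(-2)) / 3 = 0/3 = 0
  s[V,V] = ((0)·(0) + (0)·(0) + (2)·(2) + (-2)·(-2)) / 3 = 8/3 = 2.6667
  Sample standard deviations s_i = √(s[i,i]):
  s(U) = √(3.5833) = 1.893
  s(V) = √(2.6667) = 1.633

Step 3 — r_{ij} = s_{ij} / (s_i · s_j):
  r[U,U] = 1 (diagonal).
  r[U,V] = 0 / (1.893 · 1.633) = 0 / 3.0912 = 0
  r[V,V] = 1 (diagonal).

R is symmetric with unit diagonal. Assembling:

R = [[1, 0],
 [0, 1]]


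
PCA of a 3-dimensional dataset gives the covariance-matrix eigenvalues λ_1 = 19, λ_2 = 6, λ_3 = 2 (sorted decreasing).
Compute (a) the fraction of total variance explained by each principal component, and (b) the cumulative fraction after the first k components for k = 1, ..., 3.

Step 1 — total variance = trace(Sigma) = Σ λ_i = 19 + 6 + 2 = 27.

Step 2 — fraction explained by component i = λ_i / Σ λ:
  PC1: 19/27 = 0.7037
  PC2: 6/27 = 0.2222
  PC3: 2/27 = 0.0741

Step 3 — cumulative fraction after k components = (λ_1 + ... + λ_k) / Σ λ:
  k = 1: 19/27 = 0.7037
  k = 2: (19 + 6)/27 = 25/27 = 0.9259
  k = 3: (19 + 6 + 2)/27 = 27/27 = 1

Summary (fraction, with percent):

explained: PC1 0.7037 (70.37%), PC2 0.2222 (22.22%), PC3 0.0741 (7.41%);  cumulative: 0.7037, 0.9259, 1


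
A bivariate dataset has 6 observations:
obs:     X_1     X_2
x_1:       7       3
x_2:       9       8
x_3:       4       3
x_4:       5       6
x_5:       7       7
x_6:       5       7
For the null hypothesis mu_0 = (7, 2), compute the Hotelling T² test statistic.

Step 1 — sample mean vector:
  mean(X_1) = (7 + 9 + 4 + 5 + 7 + 5) / 6 = 37/6 = 6.1667
  mean(X_2) = (3 + 8 + 3 + 6 + 7 + 7) / 6 = 34/6 = 5.6667
  x̄ = (6.1667, 5.6667),  deviation x̄ - mu_0 = (6.1667, 5.6667) - (7, 2) = (-0.8333, 3.6667).

Step 2 — sample covariance matrix, S[i,j] = (1/(n-1)) · Σ_k (x_{k,i} - mean_i) · (x_{k,j} - mean_j), divisor n-1 = 5:
  S[X_1,X_1] = ((0.8333)·(0.8333) + (2.8333)·(2.8333) + (-2.1667)·(-2.1667) + (-1.1667)·(-1.1667) + (0.8333)·(0.8333) + (-1.1667)·(-1.1667)) / 5 = 16.8333/5 = 3.3667
  S[X_1,X_2] = ((0.8333)·(-2.6667) + (2.8333)·(2.3333) + (-2.1667)·(-2.6667) + (-1.1667)·(0.3333) + (0.8333)·(1.3333) + (-1.1667)·(1.3333)) / 5 = 9.3333/5 = 1.8667
  S[X_2,X_2] = ((-2.6667)·(-2.6667) + (2.3333)·(2.3333) + (-2.6667)·(-2.6667) + (0.3333)·(0.3333) + (1.3333)·(1.3333) + (1.3333)·(1.3333)) / 5 = 23.3333/5 = 4.6667
  S = [[3.3667, 1.8667],
 [1.8667, 4.6667]].

Step 3 — invert S. det(S) = 3.3667·4.6667 - (1.8667)² = 12.2267.
  S^{-1} = (1/det) · [[d, -b], [-b, a]] = [[0.3817, -0.1527],
 [-0.1527, 0.2754]].

Step 4 — quadratic form (x̄ - mu_0)^T · S^{-1} · (x̄ - mu_0):
  S^{-1} · (x̄ - mu_0) = (-0.8779, 1.1369),
  (x̄ - mu_0)^T · [...] = (-0.8333)·(-0.8779) + (3.6667)·(1.1369) = 4.9.

Step 5 — scale by n: T² = 6 · 4.9 = 29.4002.

T² ≈ 29.4002


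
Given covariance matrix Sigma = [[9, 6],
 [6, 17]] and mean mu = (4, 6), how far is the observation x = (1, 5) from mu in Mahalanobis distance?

Step 1 — centre the observation: (x - mu) = (-3, -1).

Step 2 — invert Sigma. det(Sigma) = 9·17 - (6)² = 117.
  Sigma^{-1} = (1/det) · [[d, -b], [-b, a]] = [[0.1453, -0.0513],
 [-0.0513, 0.0769]].

Step 3 — form the quadratic (x - mu)^T · Sigma^{-1} · (x - mu):
  Sigma^{-1} · (x - mu) = (-0.3846, 0.0769).
  (x - mu)^T · [Sigma^{-1} · (x - mu)] = (-3)·(-0.3846) + (-1)·(0.0769) = 1.0769.

Step 4 — take square root: d = √(1.0769) ≈ 1.0377.

d(x, mu) = √(1.0769) ≈ 1.0377


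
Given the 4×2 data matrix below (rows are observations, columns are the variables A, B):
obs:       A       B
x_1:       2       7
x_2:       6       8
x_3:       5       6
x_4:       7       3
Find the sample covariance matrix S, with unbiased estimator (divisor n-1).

Step 1 — column means:
  mean(A) = (2 + 6 + 5 + 7) / 4 = 20/4 = 5
  mean(B) = (7 + 8 + 6 + 3) / 4 = 24/4 = 6

Step 2 — sample covariance S[i,j] = (1/(n-1)) · Σ_k (x_{k,i} - mean_i) · (x_{k,j} - mean_j), with n-1 = 3.
  S[A,A] = ((-3)·(-3) + (1)·(1) + (0)·(0) + (2)·(2)) / 3 = 14/3 = 4.6667
  S[A,B] = ((-3)·(1) + (1)·(2) + (0)·(0) + (2)·(-3)) / 3 = -7/3 = -2.3333
  S[B,B] = ((1)·(1) + (2)·(2) + (0)·(0) + (-3)·(-3)) / 3 = 14/3 = 4.6667

S is symmetric (S[j,i] = S[i,j]). Assembling:

S = [[4.6667, -2.3333],
 [-2.3333, 4.6667]]


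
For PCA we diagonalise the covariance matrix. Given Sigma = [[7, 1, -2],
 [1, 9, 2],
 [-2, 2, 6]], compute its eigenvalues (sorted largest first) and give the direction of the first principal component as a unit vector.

Step 1 — characteristic polynomial p(λ) = det(λI - Sigma) = λ³ - tr·λ² + c_1·λ - det, where tr = trace, c_1 = sum of the principal 2×2 minors, det = det(Sigma):
  tr = 7 + 9 + 6 = 22,
  c_1 = (7·9 - (1)²) + (7·6 - (-2)²) + (9·6 - (2)²) = 62 + 38 + 50 = 150,
  det = 7·(9·6 - (2)²) - (1)·((1)·6 - (2)·(-2)) + (-2)·((1)·(2) - 9·(-2)) = 7·(50) - (1)·(10) + (-2)·(20) = 300.
  So p(λ) = λ³ - 22λ² + 150λ - 300.
Step 2 — look for an integer root (rational root theorem: any rational root is an integer divisor of 300). Testing λ = 10:
  p(10) = 1000 - 2200 + 1500 - 300 = 0  ✓
  Dividing out (λ - 10): p(λ) = (λ - 10)(λ² - 12λ + 30).
Step 3 — remaining eigenvalues from the quadratic λ² - 12λ + 30 = 0:
  Δ = 12² - 4·30 = 144 - 120 = 24,  λ = (12 ± √24)/2 = (12 ± 4.899)/2 ≈ 8.4495 or 3.5505.
  Sorted: λ_1 = 10,  λ_2 = 8.4495,  λ_3 = 3.5505  (check: sum = 22 = tr ✓).

Step 4 — unit eigenvector for λ_1 = 10: v spans the null space of (Sigma - λ_1 I), whose rows are
  r_1 = (-3, 1, -2),  r_2 = (1, -1, 2),  r_3 = (-2, 2, -4).
  v is orthogonal to every row, so take v ∝ r_1 × r_2 = ((1)·(2) - (-2)·(-1), (-2)·(1) - (-3)·(2), (-3)·(-1) - (1)·(1)) = (0, 4, 2).
  Rescale (divide by 2): u = (0, 2, 1).
  ||u|| = √((0)² + (2)² + (1)²) = √(5) ≈ 2.2361,  v_1 = u/||u|| ≈ (0, 0.8944, 0.4472) (||v_1|| = 1).

λ_1 = 10,  λ_2 = 8.4495,  λ_3 = 3.5505;  v_1 ≈ (0, 0.8944, 0.4472)


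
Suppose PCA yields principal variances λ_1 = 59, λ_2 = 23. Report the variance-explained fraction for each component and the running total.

Step 1 — total variance = trace(Sigma) = Σ λ_i = 59 + 23 = 82.

Step 2 — fraction explained by component i = λ_i / Σ λ:
  PC1: 59/82 = 0.7195
  PC2: 23/82 = 0.2805

Step 3 — cumulative fraction after k components = (λ_1 + ... + λ_k) / Σ λ:
  k = 1: 59/82 = 0.7195
  k = 2: (59 + 23)/82 = 82/82 = 1

Summary (fraction, with percent):

explained: PC1 0.7195 (71.95%), PC2 0.2805 (28.05%);  cumulative: 0.7195, 1


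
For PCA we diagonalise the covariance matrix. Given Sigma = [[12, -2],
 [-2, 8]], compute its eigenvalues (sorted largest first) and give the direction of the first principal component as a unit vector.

Step 1 — characteristic polynomial of 2×2 Sigma:
  det(Sigma - λI) = λ² - trace · λ + det = 0.
  trace = 12 + 8 = 20, det = 12·8 - (-2)² = 92.
Step 2 — discriminant:
  Δ = trace² - 4·det = 400 - 368 = 32.
Step 3 — eigenvalues:
  λ = (trace ± √Δ)/2 = (20 ± 5.6569)/2,
  λ_1 = 12.8284,  λ_2 = 7.1716.

Step 4 — unit eigenvector for λ_1: solve (Sigma - λ_1 I)v = 0. First row:
  (12 - 12.8284)·v_x + (-2)·v_y = 0, i.e. (-0.8284)·v_x + (-2)·v_y = 0,
  so v ∝ (b, λ_1 - a) = (-2, 0.8284); multiply by -1 so the first entry is positive: u = (2, -0.8284).
  ||u|| = √((2)² + (-0.8284)²) = √(4.6863) ≈ 2.1648,
  v_1 = u/||u|| ≈ (0.9239, -0.3827) (||v_1|| = 1).

λ_1 = 12.8284,  λ_2 = 7.1716;  v_1 ≈ (0.9239, -0.3827)


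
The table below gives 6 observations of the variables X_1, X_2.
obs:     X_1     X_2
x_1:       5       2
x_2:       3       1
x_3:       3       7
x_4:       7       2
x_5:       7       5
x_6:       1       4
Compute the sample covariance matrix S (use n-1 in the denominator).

Step 1 — column means:
  mean(X_1) = (5 + 3 + 3 + 7 + 7 + 1) / 6 = 26/6 = 4.3333
  mean(X_2) = (2 + 1 + 7 + 2 + 5 + 4) / 6 = 21/6 = 3.5

Step 2 — sample covariance S[i,j] = (1/(n-1)) · Σ_k (x_{k,i} - mean_i) · (x_{k,j} - mean_j), with n-1 = 5.
  S[X_1,X_1] = ((0.6667)·(0.6667) + (-1.3333)·(-1.3333) + (-1.3333)·(-1.3333) + (2.6667)·(2.6667) + (2.6667)·(2.6667) + (-3.3333)·(-3.3333)) / 5 = 29.3333/5 = 5.8667
  S[X_1,X_2] = ((0.6667)·(-1.5) + (-1.3333)·(-2.5) + (-1.3333)·(3.5) + (2.6667)·(-1.5) + (2.6667)·(1.5) + (-3.3333)·(0.5)) / 5 = -4/5 = -0.8
  S[X_2,X_2] = ((-1.5)·(-1.5) + (-2.5)·(-2.5) + (3.5)·(3.5) + (-1.5)·(-1.5) + (1.5)·(1.5) + (0.5)·(0.5)) / 5 = 25.5/5 = 5.1

S is symmetric (S[j,i] = S[i,j]). Assembling:

S = [[5.8667, -0.8],
 [-0.8, 5.1]]


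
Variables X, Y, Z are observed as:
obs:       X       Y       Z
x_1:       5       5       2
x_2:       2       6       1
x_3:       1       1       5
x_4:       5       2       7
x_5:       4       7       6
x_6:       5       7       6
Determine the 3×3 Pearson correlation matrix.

Step 1 — column means:
  mean(X) = (5 + 2 + 1 + 5 + 4 + 5) / 6 = 22/6 = 3.6667
  mean(Y) = (5 + 6 + 1 + 2 + 7 + 7) / 6 = 28/6 = 4.6667
  mean(Z) = (2 + 1 + 5 + 7 + 6 + 6) / 6 = 27/6 = 4.5

Step 2 — sample variances and covariances s[i,j] = (1/(n-1)) · Σ_k (x_{k,i} - mean_i) · (x_{k,j} - mean_j), with n-1 = 5:
  s[X,X] = ((1.3333)·(1.3333) + (-1.6667)·(-1.6667) + (-2.6667)·(-2.6667) + (1.3333)·(1.3333) + (0.3333)·(0.3333) + (1.3333)·(1.3333)) / 5 = 15.3333/5 = 3.0667
  s[X,Y] = ((1.3333)·(0.3333) + (-1.6667)·(1.3333) + (-2.6667)·(-3.6667) + (1.3333)·(-2.6667) + (0.3333)·(2.3333) + (1.3333)·(2.3333)) / 5 = 8.3333/5 = 1.6667
  s[X,Z] = ((1.3333)·(-2.5) + (-1.6667)·(-3.5) + (-2.6667)·(0.5) + (1.3333)·(2.5) + (0.3333)·(1.5) + (1.3333)·(1.5)) / 5 = 7/5 = 1.4
  s[Y,Y] = ((0.3333)·(0.3333) + (1.3333)·(1.3333) + (-3.6667)·(-3.6667) + (-2.6667)·(-2.6667) + (2.3333)·(2.3333) + (2.3333)·(2.3333)) / 5 = 33.3333/5 = 6.6667
  s[Y,Z] = ((0.3333)·(-2.5) + (1.3333)·(-3.5) + (-3.6667)·(0.5) + (-2.6667)·(2.5) + (2.3333)·(1.5) + (2.3333)·(1.5)) / 5 = -7/5 = -1.4
  s[Z,Z] = ((-2.5)·(-2.5) + (-3.5)·(-3.5) + (0.5)·(0.5) + (2.5)·(2.5) + (1.5)·(1.5) + (1.5)·(1.5)) / 5 = 29.5/5 = 5.9
  Sample standard deviations s_i = √(s[i,i]):
  s(X) = √(3.0667) = 1.7512
  s(Y) = √(6.6667) = 2.582
  s(Z) = √(5.9) = 2.429

Step 3 — r_{ij} = s_{ij} / (s_i · s_j):
  r[X,X] = 1 (diagonal).
  r[X,Y] = 1.6667 / (1.7512 · 2.582) = 1.6667 / 4.5216 = 0.3686
  r[X,Z] = 1.4 / (1.7512 · 2.429) = 1.4 / 4.2536 = 0.3291
  r[Y,Y] = 1 (diagonal).
  r[Y,Z] = -1.4 / (2.582 · 2.429) = -1.4 / 6.2716 = -0.2232
  r[Z,Z] = 1 (diagonal).

R is symmetric with unit diagonal. Assembling:

R = [[1, 0.3686, 0.3291],
 [0.3686, 1, -0.2232],
 [0.3291, -0.2232, 1]]


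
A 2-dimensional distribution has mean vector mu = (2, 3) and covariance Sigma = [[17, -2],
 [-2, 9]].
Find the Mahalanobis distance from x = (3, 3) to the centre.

Step 1 — centre the observation: (x - mu) = (1, 0).

Step 2 — invert Sigma. det(Sigma) = 17·9 - (-2)² = 149.
  Sigma^{-1} = (1/det) · [[d, -b], [-b, a]] = [[0.0604, 0.0134],
 [0.0134, 0.1141]].

Step 3 — form the quadratic (x - mu)^T · Sigma^{-1} · (x - mu):
  Sigma^{-1} · (x - mu) = (0.0604, 0.0134).
  (x - mu)^T · [Sigma^{-1} · (x - mu)] = (1)·(0.0604) + (0)·(0.0134) = 0.0604.

Step 4 — take square root: d = √(0.0604) ≈ 0.2458.

d(x, mu) = √(0.0604) ≈ 0.2458


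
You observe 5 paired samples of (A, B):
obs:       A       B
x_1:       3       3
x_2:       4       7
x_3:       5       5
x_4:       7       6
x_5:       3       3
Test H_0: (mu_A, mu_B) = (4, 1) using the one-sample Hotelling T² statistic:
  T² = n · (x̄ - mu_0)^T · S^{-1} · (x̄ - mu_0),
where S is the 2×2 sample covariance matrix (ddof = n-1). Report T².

Step 1 — sample mean vector:
  mean(A) = (3 + 4 + 5 + 7 + 3) / 5 = 22/5 = 4.4
  mean(B) = (3 + 7 + 5 + 6 + 3) / 5 = 24/5 = 4.8
  x̄ = (4.4, 4.8),  deviation x̄ - mu_0 = (4.4, 4.8) - (4, 1) = (0.4, 3.8).

Step 2 — sample covariance matrix, S[i,j] = (1/(n-1)) · Σ_k (x_{k,i} - mean_i) · (x_{k,j} - mean_j), divisor n-1 = 4:
  S[A,A] = ((-1.4)·(-1.4) + (-0.4)·(-0.4) + (0.6)·(0.6) + (2.6)·(2.6) + (-1.4)·(-1.4)) / 4 = 11.2/4 = 2.8
  S[A,B] = ((-1.4)·(-1.8) + (-0.4)·(2.2) + (0.6)·(0.2) + (2.6)·(1.2) + (-1.4)·(-1.8)) / 4 = 7.4/4 = 1.85
  S[B,B] = ((-1.8)·(-1.8) + (2.2)·(2.2) + (0.2)·(0.2) + (1.2)·(1.2) + (-1.8)·(-1.8)) / 4 = 12.8/4 = 3.2
  S = [[2.8, 1.85],
 [1.85, 3.2]].

Step 3 — invert S. det(S) = 2.8·3.2 - (1.85)² = 5.5375.
  S^{-1} = (1/det) · [[d, -b], [-b, a]] = [[0.5779, -0.3341],
 [-0.3341, 0.5056]].

Step 4 — quadratic form (x̄ - mu_0)^T · S^{-1} · (x̄ - mu_0):
  S^{-1} · (x̄ - mu_0) = (-1.0384, 1.7878),
  (x̄ - mu_0)^T · [...] = (0.4)·(-1.0384) + (3.8)·(1.7878) = 6.3783.

Step 5 — scale by n: T² = 5 · 6.3783 = 31.8916.

T² ≈ 31.8916


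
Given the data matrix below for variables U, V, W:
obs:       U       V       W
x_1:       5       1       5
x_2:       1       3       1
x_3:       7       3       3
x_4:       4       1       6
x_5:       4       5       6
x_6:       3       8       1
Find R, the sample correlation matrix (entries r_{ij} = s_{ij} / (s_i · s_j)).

Step 1 — column means:
  mean(U) = (5 + 1 + 7 + 4 + 4 + 3) / 6 = 24/6 = 4
  mean(V) = (1 + 3 + 3 + 1 + 5 + 8) / 6 = 21/6 = 3.5
  mean(W) = (5 + 1 + 3 + 6 + 6 + 1) / 6 = 22/6 = 3.6667

Step 2 — sample variances and covariances s[i,j] = (1/(n-1)) · Σ_k (x_{k,i} - mean_i) · (x_{k,j} - mean_j), with n-1 = 5:
  s[U,U] = ((1)·(1) + (-3)·(-3) + (3)·(3) + (0)·(0) + (0)·(0) + (-1)·(-1)) / 5 = 20/5 = 4
  s[U,V] = ((1)·(-2.5) + (-3)·(-0.5) + (3)·(-0.5) + (0)·(-2.5) + (0)·(1.5) + (-1)·(4.5)) / 5 = -7/5 = -1.4
  s[U,W] = ((1)·(1.3333) + (-3)·(-2.6667) + (3)·(-0.6667) + (0)·(2.3333) + (0)·(2.3333) + (-1)·(-2.6667)) / 5 = 10/5 = 2
  s[V,V] = ((-2.5)·(-2.5) + (-0.5)·(-0.5) + (-0.5)·(-0.5) + (-2.5)·(-2.5) + (1.5)·(1.5) + (4.5)·(4.5)) / 5 = 35.5/5 = 7.1
  s[V,W] = ((-2.5)·(1.3333) + (-0.5)·(-2.6667) + (-0.5)·(-0.6667) + (-2.5)·(2.3333) + (1.5)·(2.3333) + (4.5)·(-2.6667)) / 5 = -16/5 = -3.2
  s[W,W] = ((1.3333)·(1.3333) + (-2.6667)·(-2.6667) + (-0.6667)·(-0.6667) + (2.3333)·(2.3333) + (2.3333)·(2.3333) + (-2.6667)·(-2.6667)) / 5 = 27.3333/5 = 5.4667
  Sample standard deviations s_i = √(s[i,i]):
  s(U) = √(4) = 2
  s(V) = √(7.1) = 2.6646
  s(W) = √(5.4667) = 2.3381

Step 3 — r_{ij} = s_{ij} / (s_i · s_j):
  r[U,U] = 1 (diagonal).
  r[U,V] = -1.4 / (2 · 2.6646) = -1.4 / 5.3292 = -0.2627
  r[U,W] = 2 / (2 · 2.3381) = 2 / 4.6762 = 0.4277
  r[V,V] = 1 (diagonal).
  r[V,W] = -3.2 / (2.6646 · 2.3381) = -3.2 / 6.23 = -0.5136
  r[W,W] = 1 (diagonal).

R is symmetric with unit diagonal. Assembling:

R = [[1, -0.2627, 0.4277],
 [-0.2627, 1, -0.5136],
 [0.4277, -0.5136, 1]]


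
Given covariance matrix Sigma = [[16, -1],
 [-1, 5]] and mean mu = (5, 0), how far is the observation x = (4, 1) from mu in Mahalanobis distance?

Step 1 — centre the observation: (x - mu) = (-1, 1).

Step 2 — invert Sigma. det(Sigma) = 16·5 - (-1)² = 79.
  Sigma^{-1} = (1/det) · [[d, -b], [-b, a]] = [[0.0633, 0.0127],
 [0.0127, 0.2025]].

Step 3 — form the quadratic (x - mu)^T · Sigma^{-1} · (x - mu):
  Sigma^{-1} · (x - mu) = (-0.0506, 0.1899).
  (x - mu)^T · [Sigma^{-1} · (x - mu)] = (-1)·(-0.0506) + (1)·(0.1899) = 0.2405.

Step 4 — take square root: d = √(0.2405) ≈ 0.4904.

d(x, mu) = √(0.2405) ≈ 0.4904


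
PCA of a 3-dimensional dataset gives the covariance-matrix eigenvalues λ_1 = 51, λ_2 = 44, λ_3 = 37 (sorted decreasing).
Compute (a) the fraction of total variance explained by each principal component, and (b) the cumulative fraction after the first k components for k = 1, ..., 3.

Step 1 — total variance = trace(Sigma) = Σ λ_i = 51 + 44 + 37 = 132.

Step 2 — fraction explained by component i = λ_i / Σ λ:
  PC1: 51/132 = 0.3864
  PC2: 44/132 = 0.3333
  PC3: 37/132 = 0.2803

Step 3 — cumulative fraction after k components = (λ_1 + ... + λ_k) / Σ λ:
  k = 1: 51/132 = 0.3864
  k = 2: (51 + 44)/132 = 95/132 = 0.7197
  k = 3: (51 + 44 + 37)/132 = 132/132 = 1

Summary (fraction, with percent):

explained: PC1 0.3864 (38.64%), PC2 0.3333 (33.33%), PC3 0.2803 (28.03%);  cumulative: 0.3864, 0.7197, 1
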